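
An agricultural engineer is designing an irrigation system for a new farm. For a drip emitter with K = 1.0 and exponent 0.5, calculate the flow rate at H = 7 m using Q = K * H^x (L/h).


Q = K * H^x
  = 1.0 * 7^0.5
  = 1.0 * 2.6458
  = 2.65 L/h


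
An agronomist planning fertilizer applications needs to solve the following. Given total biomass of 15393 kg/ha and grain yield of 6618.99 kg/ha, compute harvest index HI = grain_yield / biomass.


HI = grain_yield / biomass
   = 6618.99 / 15393
   = 0.43


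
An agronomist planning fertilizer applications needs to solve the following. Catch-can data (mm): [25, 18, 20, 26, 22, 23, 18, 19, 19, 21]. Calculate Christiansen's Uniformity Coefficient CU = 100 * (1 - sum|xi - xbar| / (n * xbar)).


xbar = 211 / 10 = 21.100
sum|xi - xbar| = 23.200
CU = 100 * (1 - 23.200 / (10 * 21.100))
   = 100 * (1 - 0.1100)
   = 89.00%


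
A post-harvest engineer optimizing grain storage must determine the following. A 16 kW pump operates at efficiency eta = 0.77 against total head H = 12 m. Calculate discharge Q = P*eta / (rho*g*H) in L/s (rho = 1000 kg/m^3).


Q = (P * 1000 * eta) / (rho * g * H)
  = (16 * 1000 * 0.77) / (1000 * 9.81 * 12)
  = 12320 / 117720
  = 0.10466 m^3/s = 104.66 L/s


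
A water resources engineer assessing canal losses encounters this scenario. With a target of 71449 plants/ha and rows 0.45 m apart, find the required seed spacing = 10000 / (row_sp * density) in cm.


spacing = 10000 / (row_sp * density)
        = 10000 / (0.45 * 71449)
        = 10000 / 32152.05
        = 0.31102 m = 31.10 cm


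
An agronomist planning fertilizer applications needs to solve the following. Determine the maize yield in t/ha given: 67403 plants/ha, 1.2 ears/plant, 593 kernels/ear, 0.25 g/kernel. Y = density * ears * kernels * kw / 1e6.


Y = density * ears * kernels * kw
  = 67403 * 1.2 * 593 * 0.25 g/ha
  = 11990993.70 g/ha
  = 11990.99 kg/ha = 11.99 t/ha


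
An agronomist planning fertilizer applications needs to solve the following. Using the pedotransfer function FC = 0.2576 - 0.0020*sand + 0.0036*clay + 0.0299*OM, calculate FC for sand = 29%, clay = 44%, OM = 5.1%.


FC = 0.2576 - 0.0020*29 + 0.0036*44 + 0.0299*5.1
   = 0.2576 - 0.0580 + 0.1584 + 0.1525
   = 0.5105


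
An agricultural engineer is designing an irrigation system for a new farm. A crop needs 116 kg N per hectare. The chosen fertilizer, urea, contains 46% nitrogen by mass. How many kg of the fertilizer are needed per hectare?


Rate = N_required / (N_content / 100)
     = 116 / (46 / 100)
     = 116 / 0.46
     = 252.17 kg/ha


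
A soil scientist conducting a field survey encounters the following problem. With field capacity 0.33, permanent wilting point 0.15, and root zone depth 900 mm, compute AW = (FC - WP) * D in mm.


AW = (FC - WP) * D
   = (0.33 - 0.15) * 900
   = 0.18 * 900
   = 162 mm


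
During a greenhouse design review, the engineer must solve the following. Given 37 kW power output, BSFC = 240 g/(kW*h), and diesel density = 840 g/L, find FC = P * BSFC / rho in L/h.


FC = P * BSFC / rho_fuel
   = 37 * 240 / 840
   = 8880 / 840
   = 10.57 L/h


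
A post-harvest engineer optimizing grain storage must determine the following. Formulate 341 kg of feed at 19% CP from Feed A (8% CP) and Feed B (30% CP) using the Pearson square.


parts_A = CP_b - target = 30 - 19 = 11
parts_B = target - CP_a = 19 - 8 = 11
total_parts = 11 + 11 = 22
Feed A = 341 * 11 / 22 = 170.50 kg
Feed B = 341 * 11 / 22 = 170.50 kg


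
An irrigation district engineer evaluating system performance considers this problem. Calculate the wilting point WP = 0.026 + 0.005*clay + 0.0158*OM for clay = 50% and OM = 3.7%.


WP = 0.026 + 0.005*50 + 0.0158*3.7
   = 0.026 + 0.2500 + 0.0585
   = 0.3345


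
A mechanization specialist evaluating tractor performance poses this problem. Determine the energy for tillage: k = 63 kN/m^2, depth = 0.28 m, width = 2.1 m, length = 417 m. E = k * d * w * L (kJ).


E = k * d * w * L
  = 63 * 0.28 * 2.1 * 417
  = 15447.35 kJ


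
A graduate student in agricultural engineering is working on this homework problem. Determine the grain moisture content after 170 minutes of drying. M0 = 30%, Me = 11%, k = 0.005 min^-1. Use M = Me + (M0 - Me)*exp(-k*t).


M = Me + (M0 - Me) * e^(-k*t)
  = 11 + (30 - 11) * e^(-0.005*170)
  = 11 + 19 * e^(-0.850)
  = 11 + 19 * 0.42741
  = 11 + 8.1209
  = 19.12%


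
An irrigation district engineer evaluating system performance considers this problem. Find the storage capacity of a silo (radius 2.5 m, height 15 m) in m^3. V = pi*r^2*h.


V = pi * r^2 * h
  = pi * 2.5^2 * 15
  = pi * 6.25 * 15
  = 294.52 m^3


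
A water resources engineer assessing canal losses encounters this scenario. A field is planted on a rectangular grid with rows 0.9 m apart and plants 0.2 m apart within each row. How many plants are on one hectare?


D = 10000 / (row_sp * plant_sp)
  = 10000 / (0.9 * 0.2)
  = 10000 / 0.1800
  = 55555.56 plants/ha


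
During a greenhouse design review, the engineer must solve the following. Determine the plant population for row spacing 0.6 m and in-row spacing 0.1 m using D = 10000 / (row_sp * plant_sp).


D = 10000 / (row_sp * plant_sp)
  = 10000 / (0.6 * 0.1)
  = 10000 / 0.0600
  = 166666.67 plants/ha


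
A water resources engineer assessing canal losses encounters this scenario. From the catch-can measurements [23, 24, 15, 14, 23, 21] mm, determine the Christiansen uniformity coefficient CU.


xbar = 120 / 6 = 20
sum|xi - xbar| = 22
CU = 100 * (1 - 22 / (6 * 20))
   = 100 * (1 - 0.1833)
   = 81.67%


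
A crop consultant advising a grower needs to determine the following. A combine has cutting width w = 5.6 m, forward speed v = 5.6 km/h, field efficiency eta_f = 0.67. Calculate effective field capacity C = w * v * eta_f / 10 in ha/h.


C = w * v * eta_f / 10
  = 5.6 * 5.6 * 0.67 / 10
  = 21.01 / 10
  = 2.10 ha/h


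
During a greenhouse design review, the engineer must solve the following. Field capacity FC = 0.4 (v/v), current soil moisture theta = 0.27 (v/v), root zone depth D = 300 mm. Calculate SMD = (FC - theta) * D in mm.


SMD = (FC - theta) * D
    = (0.4 - 0.27) * 300
    = 0.130 * 300
    = 39 mm


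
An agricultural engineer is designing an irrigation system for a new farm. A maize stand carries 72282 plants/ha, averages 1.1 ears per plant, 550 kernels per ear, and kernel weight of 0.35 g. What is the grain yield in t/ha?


Y = density * ears * kernels * kw
  = 72282 * 1.1 * 550 * 0.35 g/ha
  = 15305713.50 g/ha
  = 15305.71 kg/ha = 15.31 t/ha


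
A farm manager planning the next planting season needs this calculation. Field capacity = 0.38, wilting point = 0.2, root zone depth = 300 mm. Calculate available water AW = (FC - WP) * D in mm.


AW = (FC - WP) * D
   = (0.38 - 0.2) * 300
   = 0.18 * 300
   = 54 mm


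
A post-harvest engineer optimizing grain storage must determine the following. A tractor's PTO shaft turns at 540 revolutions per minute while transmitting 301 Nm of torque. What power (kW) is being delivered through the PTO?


P = 2*pi*n*T / 60000
  = 2*pi * 540 * 301 / 60000
  = 1021268.94 / 60000
  = 17.02 kW


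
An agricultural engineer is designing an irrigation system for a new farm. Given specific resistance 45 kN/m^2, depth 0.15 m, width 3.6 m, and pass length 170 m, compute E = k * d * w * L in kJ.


E = k * d * w * L
  = 45 * 0.15 * 3.6 * 170
  = 4131 kJ


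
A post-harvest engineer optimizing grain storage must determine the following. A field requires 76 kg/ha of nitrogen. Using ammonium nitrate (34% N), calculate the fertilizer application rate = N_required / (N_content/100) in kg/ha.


Rate = N_required / (N_content / 100)
     = 76 / (34 / 100)
     = 76 / 0.34
     = 223.53 kg/ha


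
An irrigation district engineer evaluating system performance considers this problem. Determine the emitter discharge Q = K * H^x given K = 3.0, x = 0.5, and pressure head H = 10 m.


Q = K * H^x
  = 3.0 * 10^0.5
  = 3.0 * 3.1623
  = 9.49 L/h


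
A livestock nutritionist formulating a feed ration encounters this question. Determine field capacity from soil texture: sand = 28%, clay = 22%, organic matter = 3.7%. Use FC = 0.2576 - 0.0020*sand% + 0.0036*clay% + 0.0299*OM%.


FC = 0.2576 - 0.0020*28 + 0.0036*22 + 0.0299*3.7
   = 0.2576 - 0.0560 + 0.0792 + 0.1106
   = 0.3914


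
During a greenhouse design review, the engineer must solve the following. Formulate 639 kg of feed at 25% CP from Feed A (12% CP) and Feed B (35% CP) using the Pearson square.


parts_A = CP_b - target = 35 - 25 = 10
parts_B = target - CP_a = 25 - 12 = 13
total_parts = 10 + 13 = 23
Feed A = 639 * 10 / 23 = 277.83 kg
Feed B = 639 * 13 / 23 = 361.17 kg

277.83 kg


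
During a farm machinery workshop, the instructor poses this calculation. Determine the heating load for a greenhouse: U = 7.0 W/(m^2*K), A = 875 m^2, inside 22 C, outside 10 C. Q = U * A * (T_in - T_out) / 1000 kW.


dT = 22 - (10) = 12 K
Q = U * A * dT
  = 7.0 * 875 * 12
  = 73500 W = 73.50 kW


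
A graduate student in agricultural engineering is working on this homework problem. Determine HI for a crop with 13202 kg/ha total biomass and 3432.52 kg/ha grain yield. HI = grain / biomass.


HI = grain_yield / biomass
   = 3432.52 / 13202
   = 0.26


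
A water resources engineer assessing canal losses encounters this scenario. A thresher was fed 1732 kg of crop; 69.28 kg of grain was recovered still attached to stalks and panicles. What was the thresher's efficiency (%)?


eta = (total - unthreshed) / total * 100
    = (1732 - 69.28) / 1732 * 100
    = 1662.72 / 1732 * 100
    = 96%


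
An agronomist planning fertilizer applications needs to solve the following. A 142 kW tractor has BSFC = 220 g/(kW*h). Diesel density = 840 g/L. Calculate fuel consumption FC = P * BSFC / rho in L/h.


FC = P * BSFC / rho_fuel
   = 142 * 220 / 840
   = 31240 / 840
   = 37.19 L/h


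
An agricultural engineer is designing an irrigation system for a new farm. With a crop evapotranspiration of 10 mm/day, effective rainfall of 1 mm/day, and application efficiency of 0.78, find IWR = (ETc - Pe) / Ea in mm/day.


IWR = (ETc - Pe) / Ea
    = (10 - 1) / 0.78
    = 9 / 0.78
    = 11.54 mm/day


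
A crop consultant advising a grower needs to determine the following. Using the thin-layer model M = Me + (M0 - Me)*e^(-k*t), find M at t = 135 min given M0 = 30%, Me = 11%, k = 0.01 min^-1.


M = Me + (M0 - Me) * e^(-k*t)
  = 11 + (30 - 11) * e^(-0.01*135)
  = 11 + 19 * e^(-1.350)
  = 11 + 19 * 0.25924
  = 11 + 4.9256
  = 15.93%


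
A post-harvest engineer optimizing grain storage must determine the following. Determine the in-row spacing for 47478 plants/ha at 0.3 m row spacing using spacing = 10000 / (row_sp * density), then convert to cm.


spacing = 10000 / (row_sp * density)
        = 10000 / (0.3 * 47478)
        = 10000 / 14243.40
        = 0.70208 m = 70.21 cm


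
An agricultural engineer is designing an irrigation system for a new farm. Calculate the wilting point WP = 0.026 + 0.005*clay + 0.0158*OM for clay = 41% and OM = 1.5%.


WP = 0.026 + 0.005*41 + 0.0158*1.5
   = 0.026 + 0.2050 + 0.0237
   = 0.2547


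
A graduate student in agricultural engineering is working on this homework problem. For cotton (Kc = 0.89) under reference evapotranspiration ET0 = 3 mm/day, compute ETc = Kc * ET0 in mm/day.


ETc = Kc * ET0
    = 0.89 * 3
    = 2.67 mm/day


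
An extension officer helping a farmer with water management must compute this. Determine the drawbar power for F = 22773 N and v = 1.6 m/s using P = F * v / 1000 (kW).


P = F * v / 1000
  = 22773 * 1.6 / 1000
  = 36436.80 / 1000
  = 36.44 kW


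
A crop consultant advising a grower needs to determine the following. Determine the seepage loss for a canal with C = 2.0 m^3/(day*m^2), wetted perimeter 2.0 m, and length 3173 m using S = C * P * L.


S = C * P * L
  = 2.0 * 2.0 * 3173
  = 12692 m^3/day


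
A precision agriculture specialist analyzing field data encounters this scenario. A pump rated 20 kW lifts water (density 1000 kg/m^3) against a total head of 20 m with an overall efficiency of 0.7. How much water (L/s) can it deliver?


Q = (P * 1000 * eta) / (rho * g * H)
  = (20 * 1000 * 0.7) / (1000 * 9.81 * 20)
  = 14000 / 196200
  = 0.07136 m^3/s = 71.36 L/s


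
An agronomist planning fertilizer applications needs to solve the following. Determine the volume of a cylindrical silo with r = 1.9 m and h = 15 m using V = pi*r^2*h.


V = pi * r^2 * h
  = pi * 1.9^2 * 15
  = pi * 3.61 * 15
  = 170.12 m^3


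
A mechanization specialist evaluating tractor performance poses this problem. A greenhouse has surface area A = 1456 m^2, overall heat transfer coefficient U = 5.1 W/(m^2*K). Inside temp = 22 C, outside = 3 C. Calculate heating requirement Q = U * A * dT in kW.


dT = 22 - (3) = 19 K
Q = U * A * dT
  = 5.1 * 1456 * 19
  = 141086.40 W = 141.09 kW


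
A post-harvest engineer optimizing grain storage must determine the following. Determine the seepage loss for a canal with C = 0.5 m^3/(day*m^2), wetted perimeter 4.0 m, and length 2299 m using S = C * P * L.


S = C * P * L
  = 0.5 * 4.0 * 2299
  = 4598 m^3/day


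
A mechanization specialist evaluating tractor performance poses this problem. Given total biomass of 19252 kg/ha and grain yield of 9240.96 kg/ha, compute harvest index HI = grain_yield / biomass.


HI = grain_yield / biomass
   = 9240.96 / 19252
   = 0.48


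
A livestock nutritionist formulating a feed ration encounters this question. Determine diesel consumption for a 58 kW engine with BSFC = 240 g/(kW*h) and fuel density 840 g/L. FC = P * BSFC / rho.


FC = P * BSFC / rho_fuel
   = 58 * 240 / 840
   = 13920 / 840
   = 16.57 L/h


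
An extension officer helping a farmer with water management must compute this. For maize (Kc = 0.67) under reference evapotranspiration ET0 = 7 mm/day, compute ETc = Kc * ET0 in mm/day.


ETc = Kc * ET0
    = 0.67 * 7
    = 4.69 mm/day


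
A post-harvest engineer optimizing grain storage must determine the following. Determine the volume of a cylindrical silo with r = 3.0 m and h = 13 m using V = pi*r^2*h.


V = pi * r^2 * h
  = pi * 3.0^2 * 13
  = pi * 9 * 13
  = 367.57 m^3


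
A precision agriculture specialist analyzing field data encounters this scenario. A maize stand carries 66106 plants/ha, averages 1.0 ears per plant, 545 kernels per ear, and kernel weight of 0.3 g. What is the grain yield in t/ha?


Y = density * ears * kernels * kw
  = 66106 * 1.0 * 545 * 0.3 g/ha
  = 10808331 g/ha
  = 10808.33 kg/ha = 10.81 t/ha


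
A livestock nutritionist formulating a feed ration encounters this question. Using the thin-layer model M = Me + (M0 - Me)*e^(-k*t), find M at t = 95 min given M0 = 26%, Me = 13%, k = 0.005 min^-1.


M = Me + (M0 - Me) * e^(-k*t)
  = 13 + (26 - 13) * e^(-0.005*95)
  = 13 + 13 * e^(-0.475)
  = 13 + 13 * 0.62189
  = 13 + 8.0845
  = 21.08%


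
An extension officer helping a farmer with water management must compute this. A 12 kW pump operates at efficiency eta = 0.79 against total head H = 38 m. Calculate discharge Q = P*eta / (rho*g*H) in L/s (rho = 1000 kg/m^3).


Q = (P * 1000 * eta) / (rho * g * H)
  = (12 * 1000 * 0.79) / (1000 * 9.81 * 38)
  = 9480 / 372780
  = 0.02543 m^3/s = 25.43 L/s


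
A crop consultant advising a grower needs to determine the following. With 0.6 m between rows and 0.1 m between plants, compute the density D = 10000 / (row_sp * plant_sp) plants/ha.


D = 10000 / (row_sp * plant_sp)
  = 10000 / (0.6 * 0.1)
  = 10000 / 0.0600
  = 166666.67 plants/ha


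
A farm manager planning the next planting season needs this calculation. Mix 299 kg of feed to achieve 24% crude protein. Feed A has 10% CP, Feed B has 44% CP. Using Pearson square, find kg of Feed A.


parts_A = CP_b - target = 44 - 24 = 20
parts_B = target - CP_a = 24 - 10 = 14
total_parts = 20 + 14 = 34
Feed A = 299 * 20 / 34 = 175.88 kg
Feed B = 299 * 14 / 34 = 123.12 kg

175.88 kg


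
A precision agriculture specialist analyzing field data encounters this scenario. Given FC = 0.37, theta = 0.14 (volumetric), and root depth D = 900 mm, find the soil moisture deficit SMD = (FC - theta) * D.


SMD = (FC - theta) * D
    = (0.37 - 0.14) * 900
    = 0.230 * 900
    = 207 mm


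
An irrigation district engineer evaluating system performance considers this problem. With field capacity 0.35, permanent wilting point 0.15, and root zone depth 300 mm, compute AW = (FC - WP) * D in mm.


AW = (FC - WP) * D
   = (0.35 - 0.15) * 300
   = 0.20 * 300
   = 60 mm


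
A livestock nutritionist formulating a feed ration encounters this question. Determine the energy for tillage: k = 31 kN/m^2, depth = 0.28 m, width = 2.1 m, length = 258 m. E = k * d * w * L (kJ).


E = k * d * w * L
  = 31 * 0.28 * 2.1 * 258
  = 4702.82 kJ


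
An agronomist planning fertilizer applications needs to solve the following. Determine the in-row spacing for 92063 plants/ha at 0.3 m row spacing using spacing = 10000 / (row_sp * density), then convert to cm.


spacing = 10000 / (row_sp * density)
        = 10000 / (0.3 * 92063)
        = 10000 / 27618.90
        = 0.36207 m = 36.21 cm


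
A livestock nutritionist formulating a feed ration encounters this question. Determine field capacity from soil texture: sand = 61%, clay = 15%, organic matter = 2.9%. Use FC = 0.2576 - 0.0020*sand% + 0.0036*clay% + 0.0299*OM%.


FC = 0.2576 - 0.0020*61 + 0.0036*15 + 0.0299*2.9
   = 0.2576 - 0.1220 + 0.0540 + 0.0867
   = 0.2763


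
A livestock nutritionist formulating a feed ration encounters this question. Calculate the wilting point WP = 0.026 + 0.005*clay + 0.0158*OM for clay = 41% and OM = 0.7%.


WP = 0.026 + 0.005*41 + 0.0158*0.7
   = 0.026 + 0.2050 + 0.0111
   = 0.2421


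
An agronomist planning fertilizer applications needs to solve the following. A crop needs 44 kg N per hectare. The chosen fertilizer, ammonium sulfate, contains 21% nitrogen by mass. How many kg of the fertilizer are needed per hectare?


Rate = N_required / (N_content / 100)
     = 44 / (21 / 100)
     = 44 / 0.21
     = 209.52 kg/ha


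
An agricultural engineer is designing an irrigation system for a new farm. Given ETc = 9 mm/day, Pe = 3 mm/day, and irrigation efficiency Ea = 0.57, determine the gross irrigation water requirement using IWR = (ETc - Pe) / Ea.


IWR = (ETc - Pe) / Ea
    = (9 - 3) / 0.57
    = 6 / 0.57
    = 10.53 mm/day


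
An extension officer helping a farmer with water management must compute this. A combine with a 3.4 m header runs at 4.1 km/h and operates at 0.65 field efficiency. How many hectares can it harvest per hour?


C = w * v * eta_f / 10
  = 3.4 * 4.1 * 0.65 / 10
  = 9.06 / 10
  = 0.91 ha/h


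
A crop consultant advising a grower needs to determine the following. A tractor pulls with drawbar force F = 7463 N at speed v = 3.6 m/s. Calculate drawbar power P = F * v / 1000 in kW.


P = F * v / 1000
  = 7463 * 3.6 / 1000
  = 26866.80 / 1000
  = 26.87 kW


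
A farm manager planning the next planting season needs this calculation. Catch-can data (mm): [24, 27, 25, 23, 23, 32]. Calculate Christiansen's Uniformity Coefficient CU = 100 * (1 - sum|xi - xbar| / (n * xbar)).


xbar = 154 / 6 = 25.667
sum|xi - xbar| = 15.333
CU = 100 * (1 - 15.333 / (6 * 25.667))
   = 100 * (1 - 0.0996)
   = 90.04%


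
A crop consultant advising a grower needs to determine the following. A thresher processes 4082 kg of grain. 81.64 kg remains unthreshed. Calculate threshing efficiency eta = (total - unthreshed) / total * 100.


eta = (total - unthreshed) / total * 100
    = (4082 - 81.64) / 4082 * 100
    = 4000.36 / 4082 * 100
    = 98%


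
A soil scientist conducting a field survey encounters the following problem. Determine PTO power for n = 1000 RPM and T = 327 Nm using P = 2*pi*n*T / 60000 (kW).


P = 2*pi*n*T / 60000
  = 2*pi * 1000 * 327 / 60000
  = 2054601.60 / 60000
  = 34.24 kW


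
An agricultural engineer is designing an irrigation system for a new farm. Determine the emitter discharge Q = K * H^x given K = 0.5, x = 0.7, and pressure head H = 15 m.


Q = K * H^x
  = 0.5 * 15^0.7
  = 0.5 * 6.6568
  = 3.33 L/h


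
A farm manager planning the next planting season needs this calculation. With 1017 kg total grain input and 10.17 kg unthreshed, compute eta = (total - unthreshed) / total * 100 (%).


eta = (total - unthreshed) / total * 100
    = (1017 - 10.17) / 1017 * 100
    = 1006.83 / 1017 * 100
    = 99%


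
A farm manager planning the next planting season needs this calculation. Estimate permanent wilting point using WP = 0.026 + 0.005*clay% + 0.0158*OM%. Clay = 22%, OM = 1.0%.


WP = 0.026 + 0.005*22 + 0.0158*1.0
   = 0.026 + 0.1100 + 0.0158
   = 0.1518


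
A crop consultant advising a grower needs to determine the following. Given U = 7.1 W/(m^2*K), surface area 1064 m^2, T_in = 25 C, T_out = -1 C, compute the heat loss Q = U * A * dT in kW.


dT = 25 - (-1) = 26 K
Q = U * A * dT
  = 7.1 * 1064 * 26
  = 196414.40 W = 196.41 kW


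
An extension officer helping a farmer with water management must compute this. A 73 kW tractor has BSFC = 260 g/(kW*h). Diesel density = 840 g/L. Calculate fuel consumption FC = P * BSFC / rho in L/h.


FC = P * BSFC / rho_fuel
   = 73 * 260 / 840
   = 18980 / 840
   = 22.60 L/h


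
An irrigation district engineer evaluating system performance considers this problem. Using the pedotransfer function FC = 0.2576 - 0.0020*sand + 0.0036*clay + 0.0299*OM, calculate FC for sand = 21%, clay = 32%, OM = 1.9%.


FC = 0.2576 - 0.0020*21 + 0.0036*32 + 0.0299*1.9
   = 0.2576 - 0.0420 + 0.1152 + 0.0568
   = 0.3876


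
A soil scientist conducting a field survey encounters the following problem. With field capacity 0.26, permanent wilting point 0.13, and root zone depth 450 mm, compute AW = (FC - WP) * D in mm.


AW = (FC - WP) * D
   = (0.26 - 0.13) * 450
   = 0.13 * 450
   = 58.50 mm


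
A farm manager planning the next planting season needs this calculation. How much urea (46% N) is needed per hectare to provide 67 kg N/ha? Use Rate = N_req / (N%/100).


Rate = N_required / (N_content / 100)
     = 67 / (46 / 100)
     = 67 / 0.46
     = 145.65 kg/ha


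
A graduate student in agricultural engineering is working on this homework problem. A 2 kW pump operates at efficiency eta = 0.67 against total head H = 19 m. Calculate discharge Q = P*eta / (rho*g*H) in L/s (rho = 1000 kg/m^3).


Q = (P * 1000 * eta) / (rho * g * H)
  = (2 * 1000 * 0.67) / (1000 * 9.81 * 19)
  = 1340 / 186390
  = 0.00719 m^3/s = 7.19 L/s


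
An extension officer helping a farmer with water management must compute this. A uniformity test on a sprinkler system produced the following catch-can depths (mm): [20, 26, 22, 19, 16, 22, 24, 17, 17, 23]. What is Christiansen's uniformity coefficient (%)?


xbar = 206 / 10 = 20.600
sum|xi - xbar| = 28
CU = 100 * (1 - 28 / (10 * 20.600))
   = 100 * (1 - 0.1359)
   = 86.41%


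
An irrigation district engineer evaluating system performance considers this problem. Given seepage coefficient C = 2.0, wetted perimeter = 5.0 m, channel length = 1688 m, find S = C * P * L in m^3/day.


S = C * P * L
  = 2.0 * 5.0 * 1688
  = 16880 m^3/day


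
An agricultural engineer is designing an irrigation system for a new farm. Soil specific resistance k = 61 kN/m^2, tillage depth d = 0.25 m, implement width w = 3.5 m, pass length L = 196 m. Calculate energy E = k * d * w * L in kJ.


E = k * d * w * L
  = 61 * 0.25 * 3.5 * 196
  = 10461.50 kJ


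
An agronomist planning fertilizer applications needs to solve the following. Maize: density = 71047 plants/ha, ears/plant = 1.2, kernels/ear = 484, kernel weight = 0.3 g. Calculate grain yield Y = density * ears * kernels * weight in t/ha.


Y = density * ears * kernels * kw
  = 71047 * 1.2 * 484 * 0.3 g/ha
  = 12379229.28 g/ha
  = 12379.23 kg/ha = 12.38 t/ha


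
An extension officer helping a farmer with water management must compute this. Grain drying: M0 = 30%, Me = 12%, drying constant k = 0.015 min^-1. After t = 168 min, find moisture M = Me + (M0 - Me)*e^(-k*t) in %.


M = Me + (M0 - Me) * e^(-k*t)
  = 12 + (30 - 12) * e^(-0.015*168)
  = 12 + 18 * e^(-2.520)
  = 12 + 18 * 0.08046
  = 12 + 1.4483
  = 13.45%


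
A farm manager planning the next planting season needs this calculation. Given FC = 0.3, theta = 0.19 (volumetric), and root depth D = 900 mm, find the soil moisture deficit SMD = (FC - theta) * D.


SMD = (FC - theta) * D
    = (0.3 - 0.19) * 900
    = 0.110 * 900
    = 99 mm


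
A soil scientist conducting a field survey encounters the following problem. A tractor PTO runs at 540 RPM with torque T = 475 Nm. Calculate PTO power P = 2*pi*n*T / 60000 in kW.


P = 2*pi*n*T / 60000
  = 2*pi * 540 * 475 / 60000
  = 1611637.03 / 60000
  = 26.86 kW


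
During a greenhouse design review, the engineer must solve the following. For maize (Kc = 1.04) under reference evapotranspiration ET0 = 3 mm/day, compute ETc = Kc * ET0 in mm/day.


ETc = Kc * ET0
    = 1.04 * 3
    = 3.12 mm/day


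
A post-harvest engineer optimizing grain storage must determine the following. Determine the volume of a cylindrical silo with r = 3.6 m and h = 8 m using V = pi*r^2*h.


V = pi * r^2 * h
  = pi * 3.6^2 * 8
  = pi * 12.96 * 8
  = 325.72 m^3


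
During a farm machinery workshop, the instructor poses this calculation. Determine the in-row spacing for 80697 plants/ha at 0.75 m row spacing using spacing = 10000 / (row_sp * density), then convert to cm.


spacing = 10000 / (row_sp * density)
        = 10000 / (0.75 * 80697)
        = 10000 / 60522.75
        = 0.16523 m = 16.52 cm


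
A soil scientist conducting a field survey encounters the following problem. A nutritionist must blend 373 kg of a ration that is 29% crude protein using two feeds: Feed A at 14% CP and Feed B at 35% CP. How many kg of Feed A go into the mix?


parts_A = CP_b - target = 35 - 29 = 6
parts_B = target - CP_a = 29 - 14 = 15
total_parts = 6 + 15 = 21
Feed A = 373 * 6 / 21 = 106.57 kg
Feed B = 373 * 15 / 21 = 266.43 kg

106.57 kg


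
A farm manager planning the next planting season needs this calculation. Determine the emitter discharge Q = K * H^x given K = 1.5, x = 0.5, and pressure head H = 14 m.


Q = K * H^x
  = 1.5 * 14^0.5
  = 1.5 * 3.7417
  = 5.61 L/h


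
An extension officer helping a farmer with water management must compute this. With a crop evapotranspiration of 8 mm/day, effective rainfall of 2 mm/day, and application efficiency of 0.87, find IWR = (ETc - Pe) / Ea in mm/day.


IWR = (ETc - Pe) / Ea
    = (8 - 2) / 0.87
    = 6 / 0.87
    = 6.90 mm/day


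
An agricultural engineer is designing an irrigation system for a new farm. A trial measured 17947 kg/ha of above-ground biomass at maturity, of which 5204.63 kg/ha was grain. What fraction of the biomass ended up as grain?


HI = grain_yield / biomass
   = 5204.63 / 17947
   = 0.29


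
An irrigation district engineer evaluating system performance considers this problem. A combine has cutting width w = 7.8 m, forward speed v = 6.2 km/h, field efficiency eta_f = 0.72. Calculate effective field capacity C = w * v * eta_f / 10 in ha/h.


C = w * v * eta_f / 10
  = 7.8 * 6.2 * 0.72 / 10
  = 34.82 / 10
  = 3.48 ha/h


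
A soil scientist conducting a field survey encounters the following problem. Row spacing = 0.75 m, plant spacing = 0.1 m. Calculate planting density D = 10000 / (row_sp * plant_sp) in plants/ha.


D = 10000 / (row_sp * plant_sp)
  = 10000 / (0.75 * 0.1)
  = 10000 / 0.0750
  = 133333.33 plants/ha


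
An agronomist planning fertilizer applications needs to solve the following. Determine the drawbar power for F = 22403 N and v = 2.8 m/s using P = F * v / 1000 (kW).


P = F * v / 1000
  = 22403 * 2.8 / 1000
  = 62728.40 / 1000
  = 62.73 kW


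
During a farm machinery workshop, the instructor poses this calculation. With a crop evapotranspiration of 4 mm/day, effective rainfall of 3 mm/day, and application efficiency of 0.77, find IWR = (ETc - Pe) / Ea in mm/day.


IWR = (ETc - Pe) / Ea
    = (4 - 3) / 0.77
    = 1 / 0.77
    = 1.30 mm/day


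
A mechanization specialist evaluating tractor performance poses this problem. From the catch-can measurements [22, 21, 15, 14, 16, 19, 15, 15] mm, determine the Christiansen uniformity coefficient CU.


xbar = 137 / 8 = 17.125
sum|xi - xbar| = 21.250
CU = 100 * (1 - 21.250 / (8 * 17.125))
   = 100 * (1 - 0.1551)
   = 84.49%


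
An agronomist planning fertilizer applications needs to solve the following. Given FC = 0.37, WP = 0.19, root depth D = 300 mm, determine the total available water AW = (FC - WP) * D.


AW = (FC - WP) * D
   = (0.37 - 0.19) * 300
   = 0.18 * 300
   = 54 mm


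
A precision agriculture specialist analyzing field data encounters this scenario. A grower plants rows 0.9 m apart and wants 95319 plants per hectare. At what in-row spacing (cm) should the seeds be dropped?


spacing = 10000 / (row_sp * density)
        = 10000 / (0.9 * 95319)
        = 10000 / 85787.10
        = 0.11657 m = 11.66 cm


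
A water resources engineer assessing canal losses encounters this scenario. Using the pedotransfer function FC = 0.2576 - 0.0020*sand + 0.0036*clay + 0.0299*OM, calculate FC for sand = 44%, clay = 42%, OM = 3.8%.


FC = 0.2576 - 0.0020*44 + 0.0036*42 + 0.0299*3.8
   = 0.2576 - 0.0880 + 0.1512 + 0.1136
   = 0.4344


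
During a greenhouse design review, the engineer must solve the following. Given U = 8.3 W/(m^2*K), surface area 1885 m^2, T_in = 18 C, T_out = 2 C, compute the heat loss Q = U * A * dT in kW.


dT = 18 - (2) = 16 K
Q = U * A * dT
  = 8.3 * 1885 * 16
  = 250328 W = 250.33 kW


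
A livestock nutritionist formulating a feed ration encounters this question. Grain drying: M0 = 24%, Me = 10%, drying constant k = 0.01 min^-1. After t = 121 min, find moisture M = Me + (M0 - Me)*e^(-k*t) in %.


M = Me + (M0 - Me) * e^(-k*t)
  = 10 + (24 - 10) * e^(-0.01*121)
  = 10 + 14 * e^(-1.210)
  = 10 + 14 * 0.29820
  = 10 + 4.1748
  = 14.17%


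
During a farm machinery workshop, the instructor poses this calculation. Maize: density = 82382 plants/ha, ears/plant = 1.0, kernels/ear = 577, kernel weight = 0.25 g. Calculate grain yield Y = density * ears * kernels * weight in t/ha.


Y = density * ears * kernels * kw
  = 82382 * 1.0 * 577 * 0.25 g/ha
  = 11883603.50 g/ha
  = 11883.60 kg/ha = 11.88 t/ha


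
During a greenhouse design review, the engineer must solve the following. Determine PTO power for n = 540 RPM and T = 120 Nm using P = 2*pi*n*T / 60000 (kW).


P = 2*pi*n*T / 60000
  = 2*pi * 540 * 120 / 60000
  = 407150.41 / 60000
  = 6.79 kW


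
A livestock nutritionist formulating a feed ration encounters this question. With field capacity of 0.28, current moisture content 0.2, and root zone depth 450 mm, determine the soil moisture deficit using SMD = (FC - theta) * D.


SMD = (FC - theta) * D
    = (0.28 - 0.2) * 450
    = 0.080 * 450
    = 36 mm


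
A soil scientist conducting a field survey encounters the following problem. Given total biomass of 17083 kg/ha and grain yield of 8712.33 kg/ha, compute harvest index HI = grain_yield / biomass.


HI = grain_yield / biomass
   = 8712.33 / 17083
   = 0.51


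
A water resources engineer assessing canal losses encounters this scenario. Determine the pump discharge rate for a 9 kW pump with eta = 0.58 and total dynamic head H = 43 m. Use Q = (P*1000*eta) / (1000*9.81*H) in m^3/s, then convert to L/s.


Q = (P * 1000 * eta) / (rho * g * H)
  = (9 * 1000 * 0.58) / (1000 * 9.81 * 43)
  = 5220 / 421830
  = 0.01237 m^3/s = 12.37 L/s


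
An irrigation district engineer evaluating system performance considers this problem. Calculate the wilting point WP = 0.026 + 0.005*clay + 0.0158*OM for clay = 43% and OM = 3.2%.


WP = 0.026 + 0.005*43 + 0.0158*3.2
   = 0.026 + 0.2150 + 0.0506
   = 0.2916


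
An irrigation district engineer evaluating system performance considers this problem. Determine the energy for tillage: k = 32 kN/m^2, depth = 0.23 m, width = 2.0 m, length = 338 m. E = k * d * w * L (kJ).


E = k * d * w * L
  = 32 * 0.23 * 2.0 * 338
  = 4975.36 kJ


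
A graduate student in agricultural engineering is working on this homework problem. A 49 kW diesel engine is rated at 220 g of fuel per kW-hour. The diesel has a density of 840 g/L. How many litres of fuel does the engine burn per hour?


FC = P * BSFC / rho_fuel
   = 49 * 220 / 840
   = 10780 / 840
   = 12.83 L/h


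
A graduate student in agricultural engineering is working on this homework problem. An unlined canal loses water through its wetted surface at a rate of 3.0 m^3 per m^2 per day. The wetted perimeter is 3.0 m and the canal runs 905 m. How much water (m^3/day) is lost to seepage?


S = C * P * L
  = 3.0 * 3.0 * 905
  = 8145 m^3/day


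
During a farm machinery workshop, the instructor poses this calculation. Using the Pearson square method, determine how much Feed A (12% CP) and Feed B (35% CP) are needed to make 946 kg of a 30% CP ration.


parts_A = CP_b - target = 35 - 30 = 5
parts_B = target - CP_a = 30 - 12 = 18
total_parts = 5 + 18 = 23
Feed A = 946 * 5 / 23 = 205.65 kg
Feed B = 946 * 18 / 23 = 740.35 kg

205.65 kg


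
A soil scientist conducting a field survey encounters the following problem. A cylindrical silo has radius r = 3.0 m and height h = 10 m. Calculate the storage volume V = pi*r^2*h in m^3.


V = pi * r^2 * h
  = pi * 3.0^2 * 10
  = pi * 9 * 10
  = 282.74 m^3


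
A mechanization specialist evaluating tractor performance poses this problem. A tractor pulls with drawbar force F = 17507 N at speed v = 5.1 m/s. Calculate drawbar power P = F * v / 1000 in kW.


P = F * v / 1000
  = 17507 * 5.1 / 1000
  = 89285.70 / 1000
  = 89.29 kW


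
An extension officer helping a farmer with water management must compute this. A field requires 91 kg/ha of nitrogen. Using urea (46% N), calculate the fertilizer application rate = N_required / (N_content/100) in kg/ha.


Rate = N_required / (N_content / 100)
     = 91 / (46 / 100)
     = 91 / 0.46
     = 197.83 kg/ha


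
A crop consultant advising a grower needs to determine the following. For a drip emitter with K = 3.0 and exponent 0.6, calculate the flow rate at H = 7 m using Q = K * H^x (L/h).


Q = K * H^x
  = 3.0 * 7^0.6
  = 3.0 * 3.2141
  = 9.64 L/h


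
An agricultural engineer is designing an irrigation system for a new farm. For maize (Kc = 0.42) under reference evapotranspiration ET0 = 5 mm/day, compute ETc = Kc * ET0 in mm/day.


ETc = Kc * ET0
    = 0.42 * 5
    = 2.10 mm/day


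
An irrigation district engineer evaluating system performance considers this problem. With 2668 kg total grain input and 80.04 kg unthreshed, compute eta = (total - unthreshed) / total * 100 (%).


eta = (total - unthreshed) / total * 100
    = (2668 - 80.04) / 2668 * 100
    = 2587.96 / 2668 * 100
    = 97%


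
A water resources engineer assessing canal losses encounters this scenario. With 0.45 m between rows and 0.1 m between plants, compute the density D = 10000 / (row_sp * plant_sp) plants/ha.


D = 10000 / (row_sp * plant_sp)
  = 10000 / (0.45 * 0.1)
  = 10000 / 0.0450
  = 222222.22 plants/ha


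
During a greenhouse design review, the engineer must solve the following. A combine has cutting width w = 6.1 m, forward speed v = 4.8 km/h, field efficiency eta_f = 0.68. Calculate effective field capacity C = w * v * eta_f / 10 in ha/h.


C = w * v * eta_f / 10
  = 6.1 * 4.8 * 0.68 / 10
  = 19.91 / 10
  = 1.99 ha/h


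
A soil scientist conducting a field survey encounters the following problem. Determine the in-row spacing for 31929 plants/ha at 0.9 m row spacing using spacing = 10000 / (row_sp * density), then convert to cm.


spacing = 10000 / (row_sp * density)
        = 10000 / (0.9 * 31929)
        = 10000 / 28736.10
        = 0.34799 m = 34.80 cm


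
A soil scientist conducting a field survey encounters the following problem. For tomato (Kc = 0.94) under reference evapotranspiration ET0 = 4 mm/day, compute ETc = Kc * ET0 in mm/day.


ETc = Kc * ET0
    = 0.94 * 4
    = 3.76 mm/day


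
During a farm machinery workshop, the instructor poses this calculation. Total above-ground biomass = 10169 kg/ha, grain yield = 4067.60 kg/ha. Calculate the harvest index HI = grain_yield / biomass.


HI = grain_yield / biomass
   = 4067.60 / 10169
   = 0.40


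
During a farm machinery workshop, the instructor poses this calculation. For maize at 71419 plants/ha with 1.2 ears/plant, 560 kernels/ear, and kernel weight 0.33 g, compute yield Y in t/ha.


Y = density * ears * kernels * kw
  = 71419 * 1.2 * 560 * 0.33 g/ha
  = 15837877.44 g/ha
  = 15837.88 kg/ha = 15.84 t/ha


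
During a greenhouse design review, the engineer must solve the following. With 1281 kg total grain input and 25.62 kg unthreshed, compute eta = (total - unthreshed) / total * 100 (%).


eta = (total - unthreshed) / total * 100
    = (1281 - 25.62) / 1281 * 100
    = 1255.38 / 1281 * 100
    = 98%


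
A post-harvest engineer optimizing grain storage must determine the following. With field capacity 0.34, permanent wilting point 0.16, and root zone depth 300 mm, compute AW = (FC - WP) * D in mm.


AW = (FC - WP) * D
   = (0.34 - 0.16) * 300
   = 0.18 * 300
   = 54 mm


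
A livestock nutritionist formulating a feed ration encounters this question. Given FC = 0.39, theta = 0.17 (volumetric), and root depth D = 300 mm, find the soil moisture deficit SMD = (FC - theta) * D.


SMD = (FC - theta) * D
    = (0.39 - 0.17) * 300
    = 0.220 * 300
    = 66 mm


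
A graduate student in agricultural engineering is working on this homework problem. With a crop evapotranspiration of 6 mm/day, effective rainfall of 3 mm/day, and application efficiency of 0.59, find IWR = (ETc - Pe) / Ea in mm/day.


IWR = (ETc - Pe) / Ea
    = (6 - 3) / 0.59
    = 3 / 0.59
    = 5.08 mm/day


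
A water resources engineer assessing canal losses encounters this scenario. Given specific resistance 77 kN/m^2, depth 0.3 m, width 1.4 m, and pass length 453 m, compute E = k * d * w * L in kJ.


E = k * d * w * L
  = 77 * 0.3 * 1.4 * 453
  = 14650.02 kJ


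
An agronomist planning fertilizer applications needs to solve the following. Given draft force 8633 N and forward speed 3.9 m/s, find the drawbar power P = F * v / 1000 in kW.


P = F * v / 1000
  = 8633 * 3.9 / 1000
  = 33668.70 / 1000
  = 33.67 kW


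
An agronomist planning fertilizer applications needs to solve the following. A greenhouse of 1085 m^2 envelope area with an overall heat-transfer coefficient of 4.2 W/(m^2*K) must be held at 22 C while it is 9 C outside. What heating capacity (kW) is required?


dT = 22 - (9) = 13 K
Q = U * A * dT
  = 4.2 * 1085 * 13
  = 59241 W = 59.24 kW


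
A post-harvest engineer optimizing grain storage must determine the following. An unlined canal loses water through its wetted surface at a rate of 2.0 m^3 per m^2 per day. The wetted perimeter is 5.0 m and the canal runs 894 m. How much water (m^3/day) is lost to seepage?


S = C * P * L
  = 2.0 * 5.0 * 894
  = 8940 m^3/day


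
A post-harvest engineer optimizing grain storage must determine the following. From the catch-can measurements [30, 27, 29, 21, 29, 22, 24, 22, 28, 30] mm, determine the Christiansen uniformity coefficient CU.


xbar = 262 / 10 = 26.200
sum|xi - xbar| = 31.600
CU = 100 * (1 - 31.600 / (10 * 26.200))
   = 100 * (1 - 0.1206)
   = 87.94%


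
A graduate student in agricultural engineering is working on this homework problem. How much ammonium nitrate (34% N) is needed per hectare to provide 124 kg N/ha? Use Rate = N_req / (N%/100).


Rate = N_required / (N_content / 100)
     = 124 / (34 / 100)
     = 124 / 0.34
     = 364.71 kg/ha
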